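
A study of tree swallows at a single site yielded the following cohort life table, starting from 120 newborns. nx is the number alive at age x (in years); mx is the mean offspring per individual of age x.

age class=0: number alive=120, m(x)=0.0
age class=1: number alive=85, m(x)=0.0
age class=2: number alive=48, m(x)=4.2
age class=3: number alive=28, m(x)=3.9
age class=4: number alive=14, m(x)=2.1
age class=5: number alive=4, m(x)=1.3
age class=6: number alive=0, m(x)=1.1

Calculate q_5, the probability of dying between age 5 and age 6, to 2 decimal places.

1.00

lx = nx/n0 = nx/120: 1, 0.70833…, 0.4, 0.23333…, 0.11667…, 0.03333…, 0
q_5 = (l_5 − l_6) / l_5 = (0.033333… − 0) / 0.033333…
     = 0.033333… / 0.033333… = 1 → 1.00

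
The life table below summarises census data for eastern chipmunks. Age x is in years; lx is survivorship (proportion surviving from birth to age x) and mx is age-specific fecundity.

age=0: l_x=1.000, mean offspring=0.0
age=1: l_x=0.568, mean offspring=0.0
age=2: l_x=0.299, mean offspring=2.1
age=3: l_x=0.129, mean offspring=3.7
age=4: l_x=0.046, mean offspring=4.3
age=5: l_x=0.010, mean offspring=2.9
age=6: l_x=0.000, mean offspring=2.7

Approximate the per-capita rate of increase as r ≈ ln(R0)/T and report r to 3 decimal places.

R0 = Σ lx·mx = 0 + 0 + 0.6279 + 0.4773 + 0.1978 + 0.029 + 0 = 1.332
Σ x·lx·mx = 3.6239; T = 3.6239/1.332 = 2.72065…
r ≈ ln(R0)/T = ln(1.332)/2.72065… = 0.10537… → 0.105

0.105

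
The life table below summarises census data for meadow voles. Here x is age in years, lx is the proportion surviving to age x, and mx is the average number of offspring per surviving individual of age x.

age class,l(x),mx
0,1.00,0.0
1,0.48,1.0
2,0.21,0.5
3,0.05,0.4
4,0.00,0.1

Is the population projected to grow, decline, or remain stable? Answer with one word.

R0 = Σ lx·mx = 0 + 0.48 + 0.105 + 0.02 + 0 = 0.605
R0 < 1, so the population is declining.

declining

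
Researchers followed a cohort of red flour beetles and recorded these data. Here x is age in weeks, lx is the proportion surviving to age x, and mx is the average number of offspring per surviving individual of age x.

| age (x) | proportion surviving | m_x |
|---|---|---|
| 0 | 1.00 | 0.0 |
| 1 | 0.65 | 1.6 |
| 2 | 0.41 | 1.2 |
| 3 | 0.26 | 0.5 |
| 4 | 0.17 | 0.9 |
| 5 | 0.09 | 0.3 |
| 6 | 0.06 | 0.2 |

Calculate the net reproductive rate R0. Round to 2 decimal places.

1.85

lx·mx by age: 0, 1.04, 0.492, 0.13, 0.153, 0.027, 0.012
R0 = Σ lx·mx = 1.854 → 1.85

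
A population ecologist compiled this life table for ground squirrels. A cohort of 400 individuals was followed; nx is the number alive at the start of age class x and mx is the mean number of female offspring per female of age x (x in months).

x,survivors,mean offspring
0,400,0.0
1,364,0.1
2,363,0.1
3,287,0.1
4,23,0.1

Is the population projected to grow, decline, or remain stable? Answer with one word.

declining

lx = nx/n0 = nx/400: 1, 0.91, 0.9075, 0.7175, 0.0575
R0 = Σ lx·mx = 0 + 0.091 + 0.09075 + 0.07175 + 0.00575 = 0.25925
R0 < 1, so the population is declining.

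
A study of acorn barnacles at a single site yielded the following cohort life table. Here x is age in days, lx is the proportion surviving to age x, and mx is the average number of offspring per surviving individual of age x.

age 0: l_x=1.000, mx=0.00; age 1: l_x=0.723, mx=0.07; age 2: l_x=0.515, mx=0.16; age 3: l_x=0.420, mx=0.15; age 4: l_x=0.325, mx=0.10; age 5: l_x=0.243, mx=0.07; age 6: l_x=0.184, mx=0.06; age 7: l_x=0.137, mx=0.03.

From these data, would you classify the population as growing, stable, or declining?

declining

R0 = Σ lx·mx = 0 + 0.05061 + 0.0824 + 0.063 + 0.0325 + 0.01701 + 0.01104 + 0.00411 = 0.26067
R0 < 1, so the population is declining.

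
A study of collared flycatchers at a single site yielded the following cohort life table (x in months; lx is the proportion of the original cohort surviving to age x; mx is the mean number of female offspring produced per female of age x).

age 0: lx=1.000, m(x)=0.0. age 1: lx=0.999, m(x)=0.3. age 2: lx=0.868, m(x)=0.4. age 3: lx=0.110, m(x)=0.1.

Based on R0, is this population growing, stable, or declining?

R0 = Σ lx·mx = 0 + 0.2997 + 0.3472 + 0.011 = 0.6579
R0 < 1, so the population is declining.

declining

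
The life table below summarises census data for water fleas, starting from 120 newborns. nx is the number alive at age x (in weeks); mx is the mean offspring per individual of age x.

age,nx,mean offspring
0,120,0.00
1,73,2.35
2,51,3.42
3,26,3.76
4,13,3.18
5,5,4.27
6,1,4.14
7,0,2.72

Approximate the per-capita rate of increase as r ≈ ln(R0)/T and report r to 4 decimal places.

lx = nx/n0 = nx/120: 1, 0.60833…, 0.425, 0.21667…, 0.10833…, 0.04167…, 0.00833…, 0
R0 = Σ lx·mx = 0 + 1.42958… + 1.4535 + 0.81467… + 0.3445… + 0.17792… + 0.0345… + 0 = 4.254667…
Σ x·lx·mx = 9.255167…; T = 9.255167…/4.254667… = 2.1753…
r ≈ ln(R0)/T = ln(4.254667…)/2.1753… = 0.665664… → 0.6657

0.6657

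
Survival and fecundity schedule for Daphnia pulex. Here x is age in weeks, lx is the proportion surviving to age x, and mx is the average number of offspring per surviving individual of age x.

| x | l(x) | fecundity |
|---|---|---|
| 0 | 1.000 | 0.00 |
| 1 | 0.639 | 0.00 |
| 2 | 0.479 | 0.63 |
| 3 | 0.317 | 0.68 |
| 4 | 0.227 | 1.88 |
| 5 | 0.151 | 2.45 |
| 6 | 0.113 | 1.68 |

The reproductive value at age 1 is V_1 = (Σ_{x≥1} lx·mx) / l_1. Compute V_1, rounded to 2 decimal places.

2.35

lx·mx for x ≥ 1: 0, 0.30177, 0.21556, 0.42676, 0.36995, 0.18984 → sum = 1.50388
V_1 = 1.50388 / l_1 = 1.50388 / 0.639 = 2.35349… → 2.35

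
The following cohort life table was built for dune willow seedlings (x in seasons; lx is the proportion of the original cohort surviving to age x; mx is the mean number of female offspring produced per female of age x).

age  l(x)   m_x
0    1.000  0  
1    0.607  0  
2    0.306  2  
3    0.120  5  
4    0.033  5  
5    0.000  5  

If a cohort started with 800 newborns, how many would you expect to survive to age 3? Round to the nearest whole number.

Expected survivors = N0 · l_3 = 800 × 0.120 = 96 → 96

96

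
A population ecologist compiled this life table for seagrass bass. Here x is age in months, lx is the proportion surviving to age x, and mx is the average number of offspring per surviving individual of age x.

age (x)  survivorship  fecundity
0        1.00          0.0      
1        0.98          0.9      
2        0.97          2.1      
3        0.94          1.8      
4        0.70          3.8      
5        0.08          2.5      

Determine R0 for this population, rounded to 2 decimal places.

7.47

lx·mx by age: 0, 0.882, 2.037, 1.692, 2.66, 0.2
R0 = Σ lx·mx = 7.471 → 7.47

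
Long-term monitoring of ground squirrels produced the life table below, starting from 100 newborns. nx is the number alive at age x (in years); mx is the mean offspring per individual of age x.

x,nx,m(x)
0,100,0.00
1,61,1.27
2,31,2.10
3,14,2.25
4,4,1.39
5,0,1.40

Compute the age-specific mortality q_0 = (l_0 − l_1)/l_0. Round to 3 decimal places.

lx = nx/n0 = nx/100: 1, 0.61, 0.31, 0.14, 0.04, 0
q_0 = (l_0 − l_1) / l_0 = (1 − 0.61) / 1
     = 0.39 / 1 = 0.39 → 0.390

0.390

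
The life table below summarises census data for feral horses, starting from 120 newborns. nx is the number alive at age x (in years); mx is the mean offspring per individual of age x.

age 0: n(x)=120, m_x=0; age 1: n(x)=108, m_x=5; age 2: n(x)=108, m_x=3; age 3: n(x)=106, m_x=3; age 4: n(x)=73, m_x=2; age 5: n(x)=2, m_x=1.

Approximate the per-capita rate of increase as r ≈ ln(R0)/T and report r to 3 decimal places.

lx = nx/n0 = nx/120: 1, 0.9, 0.9, 0.88333…, 0.60833…, 0.01667…
R0 = Σ lx·mx = 0 + 4.5 + 2.7 + 2.65… + 1.21667… + 0.01667… = 11.083333…
Σ x·lx·mx = 22.8…; T = 22.8…/11.083333… = 2.05714…
r ≈ ln(R0)/T = ln(11.083333…)/2.05714… = 1.16931… → 1.169

1.169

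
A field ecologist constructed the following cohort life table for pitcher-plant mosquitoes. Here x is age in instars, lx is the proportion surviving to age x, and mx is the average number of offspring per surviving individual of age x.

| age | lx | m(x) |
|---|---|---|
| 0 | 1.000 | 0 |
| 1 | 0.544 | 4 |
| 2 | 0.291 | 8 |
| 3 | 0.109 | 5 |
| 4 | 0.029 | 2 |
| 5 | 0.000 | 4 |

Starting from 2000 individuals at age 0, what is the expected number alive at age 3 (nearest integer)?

Expected survivors = N0 · l_3 = 2000 × 0.109 = 218 → 218

218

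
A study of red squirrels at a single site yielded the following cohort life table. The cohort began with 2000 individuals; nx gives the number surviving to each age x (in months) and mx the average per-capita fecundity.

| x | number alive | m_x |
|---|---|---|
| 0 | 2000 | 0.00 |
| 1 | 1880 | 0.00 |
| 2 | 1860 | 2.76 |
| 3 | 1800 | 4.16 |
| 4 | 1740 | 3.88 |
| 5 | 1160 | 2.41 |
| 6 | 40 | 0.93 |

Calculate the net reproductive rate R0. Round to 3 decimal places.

lx = nx/n0 = nx/2000: 1, 0.94, 0.93, 0.9, 0.87, 0.58, 0.02
lx·mx by age: 0, 0, 2.5668, 3.744, 3.3756, 1.3978, 0.0186
R0 = Σ lx·mx = 11.1028 → 11.103

11.103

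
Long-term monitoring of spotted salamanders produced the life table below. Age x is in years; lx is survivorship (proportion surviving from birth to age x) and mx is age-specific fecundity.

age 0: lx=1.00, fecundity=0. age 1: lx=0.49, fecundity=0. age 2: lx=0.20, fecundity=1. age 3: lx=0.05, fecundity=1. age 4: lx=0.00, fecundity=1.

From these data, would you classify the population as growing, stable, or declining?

declining

R0 = Σ lx·mx = 0 + 0 + 0.2 + 0.05 + 0 = 0.25
R0 < 1, so the population is declining.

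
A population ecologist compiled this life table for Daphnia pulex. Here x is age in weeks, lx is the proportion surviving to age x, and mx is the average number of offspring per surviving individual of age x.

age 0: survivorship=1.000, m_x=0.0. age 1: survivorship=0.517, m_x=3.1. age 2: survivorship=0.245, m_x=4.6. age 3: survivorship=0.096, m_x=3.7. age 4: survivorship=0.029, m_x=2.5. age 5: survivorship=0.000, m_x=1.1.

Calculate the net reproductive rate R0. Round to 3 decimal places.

lx·mx by age: 0, 1.6027, 1.127, 0.3552, 0.0725, 0
R0 = Σ lx·mx = 3.1574 → 3.157

3.157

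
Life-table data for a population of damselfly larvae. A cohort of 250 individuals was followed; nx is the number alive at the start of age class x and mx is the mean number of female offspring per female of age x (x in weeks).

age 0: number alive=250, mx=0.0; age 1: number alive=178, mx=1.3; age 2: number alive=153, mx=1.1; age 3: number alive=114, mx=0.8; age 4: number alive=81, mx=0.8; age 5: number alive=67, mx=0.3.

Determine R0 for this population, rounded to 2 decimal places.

2.30

lx = nx/n0 = nx/250: 1, 0.712, 0.612, 0.456, 0.324, 0.268
lx·mx by age: 0, 0.9256, 0.6732, 0.3648, 0.2592, 0.0804
R0 = Σ lx·mx = 2.3032 → 2.30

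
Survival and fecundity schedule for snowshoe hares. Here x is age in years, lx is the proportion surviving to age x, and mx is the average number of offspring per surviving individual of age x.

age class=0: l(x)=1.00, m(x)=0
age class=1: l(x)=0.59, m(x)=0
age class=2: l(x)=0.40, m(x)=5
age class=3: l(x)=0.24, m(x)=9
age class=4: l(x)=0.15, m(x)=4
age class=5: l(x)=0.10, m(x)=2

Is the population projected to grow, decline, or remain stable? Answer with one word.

R0 = Σ lx·mx = 0 + 0 + 2 + 2.16 + 0.6 + 0.2 = 4.96
R0 > 1, so the population is growing.

growing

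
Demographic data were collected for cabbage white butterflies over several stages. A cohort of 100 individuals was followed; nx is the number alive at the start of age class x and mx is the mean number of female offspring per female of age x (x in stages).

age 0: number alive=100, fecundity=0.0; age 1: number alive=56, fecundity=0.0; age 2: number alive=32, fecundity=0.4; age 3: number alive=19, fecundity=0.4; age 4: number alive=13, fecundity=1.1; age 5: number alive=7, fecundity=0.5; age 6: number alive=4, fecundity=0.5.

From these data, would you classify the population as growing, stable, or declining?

declining

lx = nx/n0 = nx/100: 1, 0.56, 0.32, 0.19, 0.13, 0.07, 0.04
R0 = Σ lx·mx = 0 + 0 + 0.128 + 0.076 + 0.143 + 0.035 + 0.02 = 0.402
R0 < 1, so the population is declining.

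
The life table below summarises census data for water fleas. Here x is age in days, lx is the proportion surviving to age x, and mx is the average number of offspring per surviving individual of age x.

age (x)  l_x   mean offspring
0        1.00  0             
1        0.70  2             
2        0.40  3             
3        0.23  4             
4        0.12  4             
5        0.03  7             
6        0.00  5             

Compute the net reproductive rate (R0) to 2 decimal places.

lx·mx by age: 0, 1.4, 1.2, 0.92, 0.48, 0.21, 0
R0 = Σ lx·mx = 4.21 → 4.21

4.21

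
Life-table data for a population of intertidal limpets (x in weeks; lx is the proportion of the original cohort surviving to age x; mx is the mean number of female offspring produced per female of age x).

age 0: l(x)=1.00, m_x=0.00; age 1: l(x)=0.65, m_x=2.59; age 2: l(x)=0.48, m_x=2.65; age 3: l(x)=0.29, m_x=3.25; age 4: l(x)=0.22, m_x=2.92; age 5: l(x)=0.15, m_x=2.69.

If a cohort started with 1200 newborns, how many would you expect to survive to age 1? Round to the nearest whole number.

Expected survivors = N0 · l_1 = 1200 × 0.65 = 780 → 780

780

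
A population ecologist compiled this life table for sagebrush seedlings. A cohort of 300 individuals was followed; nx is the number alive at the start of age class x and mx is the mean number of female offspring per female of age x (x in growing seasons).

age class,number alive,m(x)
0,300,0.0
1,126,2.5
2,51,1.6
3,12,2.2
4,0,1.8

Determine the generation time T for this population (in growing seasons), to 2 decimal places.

lx = nx/n0 = nx/300: 1, 0.42, 0.17, 0.04, 0
lx·mx: 0, 1.05, 0.272, 0.088, 0 → R0 = 1.41
x·lx·mx: 0, 1.05, 0.544, 0.264, 0 → Σ = 1.858
T = 1.858 / 1.41 = 1.31773… → 1.32

1.32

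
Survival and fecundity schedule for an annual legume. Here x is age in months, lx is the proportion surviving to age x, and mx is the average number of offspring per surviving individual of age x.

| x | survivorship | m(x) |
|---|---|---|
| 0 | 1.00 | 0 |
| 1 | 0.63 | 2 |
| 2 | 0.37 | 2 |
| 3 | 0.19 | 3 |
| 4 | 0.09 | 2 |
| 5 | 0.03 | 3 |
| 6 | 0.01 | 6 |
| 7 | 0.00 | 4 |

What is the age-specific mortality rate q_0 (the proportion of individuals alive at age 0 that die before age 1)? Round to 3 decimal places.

q_0 = (l_0 − l_1) / l_0 = (1 − 0.63) / 1
     = 0.37 / 1 = 0.37 → 0.370

0.370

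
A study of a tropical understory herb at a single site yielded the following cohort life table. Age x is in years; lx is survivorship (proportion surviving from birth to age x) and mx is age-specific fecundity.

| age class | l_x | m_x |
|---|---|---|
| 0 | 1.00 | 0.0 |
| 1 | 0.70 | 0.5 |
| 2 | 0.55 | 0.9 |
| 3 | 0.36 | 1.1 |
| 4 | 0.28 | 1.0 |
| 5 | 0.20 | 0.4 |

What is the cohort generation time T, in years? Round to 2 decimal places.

lx·mx: 0, 0.35, 0.495, 0.396, 0.28, 0.08 → R0 = 1.601
x·lx·mx: 0, 0.35, 0.99, 1.188, 1.12, 0.4 → Σ = 4.048
T = 4.048 / 1.601 = 2.52842… → 2.53

2.53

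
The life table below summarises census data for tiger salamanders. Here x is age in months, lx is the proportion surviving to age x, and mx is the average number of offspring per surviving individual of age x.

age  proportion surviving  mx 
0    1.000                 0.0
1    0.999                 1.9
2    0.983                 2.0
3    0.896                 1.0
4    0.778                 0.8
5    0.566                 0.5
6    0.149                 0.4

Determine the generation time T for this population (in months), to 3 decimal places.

2.232

lx·mx: 0, 1.8981, 1.966, 0.896, 0.6224, 0.283, 0.0596 → R0 = 5.7251
x·lx·mx: 0, 1.8981, 3.932, 2.688, 2.4896, 1.415, 0.3576 → Σ = 12.7803
T = 12.7803 / 5.7251 = 2.232328… → 2.232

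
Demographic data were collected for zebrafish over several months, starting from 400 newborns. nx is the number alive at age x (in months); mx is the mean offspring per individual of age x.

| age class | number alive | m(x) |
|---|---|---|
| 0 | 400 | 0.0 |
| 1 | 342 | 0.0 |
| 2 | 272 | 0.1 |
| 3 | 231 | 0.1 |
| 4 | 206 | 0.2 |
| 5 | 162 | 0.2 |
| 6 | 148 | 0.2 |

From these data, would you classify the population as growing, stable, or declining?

declining

lx = nx/n0 = nx/400: 1, 0.855, 0.68, 0.5775, 0.515, 0.405, 0.37
R0 = Σ lx·mx = 0 + 0 + 0.068 + 0.05775 + 0.103 + 0.081 + 0.074 = 0.38375
R0 < 1, so the population is declining.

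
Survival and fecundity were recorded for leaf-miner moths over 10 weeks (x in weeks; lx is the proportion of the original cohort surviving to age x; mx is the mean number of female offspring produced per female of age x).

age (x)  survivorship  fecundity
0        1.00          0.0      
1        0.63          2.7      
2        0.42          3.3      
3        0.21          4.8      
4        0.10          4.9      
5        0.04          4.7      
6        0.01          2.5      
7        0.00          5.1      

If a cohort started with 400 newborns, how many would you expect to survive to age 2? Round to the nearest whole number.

168

Expected survivors = N0 · l_2 = 400 × 0.42 = 168 → 168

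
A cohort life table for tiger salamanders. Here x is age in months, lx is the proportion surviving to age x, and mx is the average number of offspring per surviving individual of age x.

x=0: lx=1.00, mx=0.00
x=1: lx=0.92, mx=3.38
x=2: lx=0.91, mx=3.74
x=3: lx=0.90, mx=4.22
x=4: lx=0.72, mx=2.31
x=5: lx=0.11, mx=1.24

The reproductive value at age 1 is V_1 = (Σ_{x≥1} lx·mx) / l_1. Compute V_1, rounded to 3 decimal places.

lx·mx for x ≥ 1: 3.1096, 3.4034, 3.798, 1.6632, 0.1364 → sum = 12.1106
V_1 = 12.1106 / l_1 = 12.1106 / 0.92 = 13.163696… → 13.164

13.164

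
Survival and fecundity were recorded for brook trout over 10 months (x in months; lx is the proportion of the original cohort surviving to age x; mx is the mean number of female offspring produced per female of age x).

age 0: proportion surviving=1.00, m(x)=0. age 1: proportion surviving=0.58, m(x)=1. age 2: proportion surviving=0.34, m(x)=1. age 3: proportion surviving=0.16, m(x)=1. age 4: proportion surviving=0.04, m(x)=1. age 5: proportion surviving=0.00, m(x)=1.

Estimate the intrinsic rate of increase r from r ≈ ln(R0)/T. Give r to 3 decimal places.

R0 = Σ lx·mx = 0 + 0.58 + 0.34 + 0.16 + 0.04 + 0 = 1.12
Σ x·lx·mx = 1.9; T = 1.9/1.12 = 1.69643…
r ≈ ln(R0)/T = ln(1.12)/1.69643… = 0.0668… → 0.067

0.067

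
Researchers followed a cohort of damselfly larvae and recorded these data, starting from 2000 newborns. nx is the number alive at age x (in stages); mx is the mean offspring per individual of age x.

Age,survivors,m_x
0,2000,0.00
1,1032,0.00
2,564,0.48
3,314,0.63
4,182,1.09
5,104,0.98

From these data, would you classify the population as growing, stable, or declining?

declining

lx = nx/n0 = nx/2000: 1, 0.516, 0.282, 0.157, 0.091, 0.052
R0 = Σ lx·mx = 0 + 0 + 0.13536 + 0.09891 + 0.09919 + 0.05096 = 0.38442
R0 < 1, so the population is declining.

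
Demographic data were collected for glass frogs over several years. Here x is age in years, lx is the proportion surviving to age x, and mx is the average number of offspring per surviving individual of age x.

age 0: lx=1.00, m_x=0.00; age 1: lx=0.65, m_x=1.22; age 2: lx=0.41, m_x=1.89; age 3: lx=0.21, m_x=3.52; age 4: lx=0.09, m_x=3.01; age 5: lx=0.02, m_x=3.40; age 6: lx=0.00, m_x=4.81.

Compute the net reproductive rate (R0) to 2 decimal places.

2.65

lx·mx by age: 0, 0.793, 0.7749, 0.7392, 0.2709, 0.068, 0
R0 = Σ lx·mx = 2.646 → 2.65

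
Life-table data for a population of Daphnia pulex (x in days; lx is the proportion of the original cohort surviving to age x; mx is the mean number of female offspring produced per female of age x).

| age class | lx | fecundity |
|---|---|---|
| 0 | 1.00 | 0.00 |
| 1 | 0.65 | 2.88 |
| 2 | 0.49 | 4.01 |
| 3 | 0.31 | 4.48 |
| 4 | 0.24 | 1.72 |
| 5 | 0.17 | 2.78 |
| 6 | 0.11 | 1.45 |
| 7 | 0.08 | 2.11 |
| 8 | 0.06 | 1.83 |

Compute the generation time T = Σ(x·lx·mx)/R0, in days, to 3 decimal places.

lx·mx: 0, 1.872, 1.9649, 1.3888, 0.4128, 0.4726, 0.1595, 0.1688, 0.1098 → R0 = 6.5492
x·lx·mx: 0, 1.872, 3.9298, 4.1664, 1.6512, 2.363, 0.957, 1.1816, 0.8784 → Σ = 16.9994
T = 16.9994 / 6.5492 = 2.595645… → 2.596

2.596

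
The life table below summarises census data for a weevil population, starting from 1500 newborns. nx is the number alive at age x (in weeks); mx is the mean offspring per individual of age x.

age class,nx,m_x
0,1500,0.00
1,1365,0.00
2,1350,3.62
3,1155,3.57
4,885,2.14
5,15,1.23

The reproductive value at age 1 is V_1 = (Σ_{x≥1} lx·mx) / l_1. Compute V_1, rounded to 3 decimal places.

8.002

lx = nx/n0 = nx/1500: 1, 0.91, 0.9, 0.77, 0.59, 0.01
lx·mx for x ≥ 1: 0, 3.258, 2.7489, 1.2626, 0.0123 → sum = 7.2818
V_1 = 7.2818 / l_1 = 7.2818 / 0.91 = 8.001978… → 8.002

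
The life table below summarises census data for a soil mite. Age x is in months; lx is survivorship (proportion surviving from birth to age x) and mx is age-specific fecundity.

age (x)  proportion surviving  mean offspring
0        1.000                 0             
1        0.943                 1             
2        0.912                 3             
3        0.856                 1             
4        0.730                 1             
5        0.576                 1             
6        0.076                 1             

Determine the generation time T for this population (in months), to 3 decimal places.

2.575

lx·mx: 0, 0.943, 2.736, 0.856, 0.73, 0.576, 0.076 → R0 = 5.917
x·lx·mx: 0, 0.943, 5.472, 2.568, 2.92, 2.88, 0.456 → Σ = 15.239
T = 15.239 / 5.917 = 2.575461… → 2.575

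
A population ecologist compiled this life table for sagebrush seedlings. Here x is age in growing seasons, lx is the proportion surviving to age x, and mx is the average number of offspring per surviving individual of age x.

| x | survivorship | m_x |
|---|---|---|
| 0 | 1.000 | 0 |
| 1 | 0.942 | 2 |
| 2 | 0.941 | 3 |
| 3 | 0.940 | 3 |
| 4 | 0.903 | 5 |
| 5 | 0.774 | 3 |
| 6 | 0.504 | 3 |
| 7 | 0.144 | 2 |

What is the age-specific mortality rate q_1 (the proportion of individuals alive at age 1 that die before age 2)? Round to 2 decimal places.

0.00

q_1 = (l_1 − l_2) / l_1 = (0.942 − 0.941) / 0.942
     = 0.001 / 0.942 = 0.001062… → 0.00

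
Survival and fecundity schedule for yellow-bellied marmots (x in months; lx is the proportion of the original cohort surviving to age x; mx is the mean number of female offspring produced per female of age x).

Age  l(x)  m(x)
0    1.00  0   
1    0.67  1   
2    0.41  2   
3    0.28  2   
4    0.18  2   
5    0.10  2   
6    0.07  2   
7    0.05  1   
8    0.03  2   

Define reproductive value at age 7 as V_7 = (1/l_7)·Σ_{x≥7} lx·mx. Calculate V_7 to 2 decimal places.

lx·mx for x ≥ 7: 0.05, 0.06 → sum = 0.11
V_7 = 0.11 / l_7 = 0.11 / 0.05 = 2.2 → 2.20

2.20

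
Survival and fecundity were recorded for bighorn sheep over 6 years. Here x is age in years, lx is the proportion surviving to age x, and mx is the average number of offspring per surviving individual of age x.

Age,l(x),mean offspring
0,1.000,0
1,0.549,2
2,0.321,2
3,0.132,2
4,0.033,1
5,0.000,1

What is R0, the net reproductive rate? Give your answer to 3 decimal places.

2.037

lx·mx by age: 0, 1.098, 0.642, 0.264, 0.033, 0
R0 = Σ lx·mx = 2.037 → 2.037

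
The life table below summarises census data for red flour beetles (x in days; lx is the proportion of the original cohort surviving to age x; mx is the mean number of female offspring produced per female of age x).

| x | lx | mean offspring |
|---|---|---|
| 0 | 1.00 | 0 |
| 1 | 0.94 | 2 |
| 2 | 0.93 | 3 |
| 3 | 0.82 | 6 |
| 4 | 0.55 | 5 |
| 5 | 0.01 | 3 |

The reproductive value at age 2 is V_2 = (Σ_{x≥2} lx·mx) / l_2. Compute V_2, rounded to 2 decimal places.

11.28

lx·mx for x ≥ 2: 2.79, 4.92, 2.75, 0.03 → sum = 10.49
V_2 = 10.49 / l_2 = 10.49 / 0.93 = 11.27957… → 11.28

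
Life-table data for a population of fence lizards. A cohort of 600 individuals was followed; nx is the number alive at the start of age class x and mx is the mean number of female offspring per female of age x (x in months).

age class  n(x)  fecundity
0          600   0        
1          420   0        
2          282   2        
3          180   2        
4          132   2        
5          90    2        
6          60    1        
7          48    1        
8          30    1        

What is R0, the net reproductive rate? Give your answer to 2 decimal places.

lx = nx/n0 = nx/600: 1, 0.7, 0.47, 0.3, 0.22, 0.15, 0.1, 0.08, 0.05
lx·mx by age: 0, 0, 0.94, 0.6, 0.44, 0.3, 0.1, 0.08, 0.05
R0 = Σ lx·mx = 2.51 → 2.51

2.51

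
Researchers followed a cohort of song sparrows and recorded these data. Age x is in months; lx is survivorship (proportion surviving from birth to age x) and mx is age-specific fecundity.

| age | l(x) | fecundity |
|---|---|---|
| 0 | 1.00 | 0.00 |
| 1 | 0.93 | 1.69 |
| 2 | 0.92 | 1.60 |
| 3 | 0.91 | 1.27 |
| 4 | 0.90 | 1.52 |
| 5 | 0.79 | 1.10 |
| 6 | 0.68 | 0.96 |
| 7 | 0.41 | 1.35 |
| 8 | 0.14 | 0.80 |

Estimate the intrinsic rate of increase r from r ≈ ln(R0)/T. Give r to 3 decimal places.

R0 = Σ lx·mx = 0 + 1.5717 + 1.472 + 1.1557 + 1.368 + 0.869 + 0.6528 + 0.5535 + 0.112 = 7.7547
Σ x·lx·mx = 26.4871; T = 26.4871/7.7547 = 3.41562…
r ≈ ln(R0)/T = ln(7.7547)/3.41562… = 0.59969… → 0.600

0.600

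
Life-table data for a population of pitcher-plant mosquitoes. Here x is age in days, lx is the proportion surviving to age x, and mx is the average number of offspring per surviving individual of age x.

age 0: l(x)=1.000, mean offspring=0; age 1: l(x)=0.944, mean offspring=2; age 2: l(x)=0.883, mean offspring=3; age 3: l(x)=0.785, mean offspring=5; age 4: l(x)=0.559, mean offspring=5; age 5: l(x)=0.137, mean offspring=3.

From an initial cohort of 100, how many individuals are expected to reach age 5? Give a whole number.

14

Expected survivors = N0 · l_5 = 100 × 0.137 = 13.7 → 14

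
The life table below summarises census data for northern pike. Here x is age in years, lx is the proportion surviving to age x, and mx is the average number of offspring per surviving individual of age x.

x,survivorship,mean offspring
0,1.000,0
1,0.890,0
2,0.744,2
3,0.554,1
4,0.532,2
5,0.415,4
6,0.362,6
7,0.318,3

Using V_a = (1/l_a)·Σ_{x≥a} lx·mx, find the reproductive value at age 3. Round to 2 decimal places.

lx·mx for x ≥ 3: 0.554, 1.064, 1.66, 2.172, 0.954 → sum = 6.404
V_3 = 6.404 / l_3 = 6.404 / 0.554 = 11.559567… → 11.56

11.56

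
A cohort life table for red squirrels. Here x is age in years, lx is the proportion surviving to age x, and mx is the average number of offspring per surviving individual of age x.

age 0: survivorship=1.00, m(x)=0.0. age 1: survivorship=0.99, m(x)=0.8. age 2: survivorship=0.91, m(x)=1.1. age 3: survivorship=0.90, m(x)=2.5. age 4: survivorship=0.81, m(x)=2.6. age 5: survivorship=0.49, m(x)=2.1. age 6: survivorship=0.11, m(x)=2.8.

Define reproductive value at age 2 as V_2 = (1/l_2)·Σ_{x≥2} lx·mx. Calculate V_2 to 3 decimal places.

7.356

lx·mx for x ≥ 2: 1.001, 2.25, 2.106, 1.029, 0.308 → sum = 6.694
V_2 = 6.694 / l_2 = 6.694 / 0.91 = 7.356044… → 7.356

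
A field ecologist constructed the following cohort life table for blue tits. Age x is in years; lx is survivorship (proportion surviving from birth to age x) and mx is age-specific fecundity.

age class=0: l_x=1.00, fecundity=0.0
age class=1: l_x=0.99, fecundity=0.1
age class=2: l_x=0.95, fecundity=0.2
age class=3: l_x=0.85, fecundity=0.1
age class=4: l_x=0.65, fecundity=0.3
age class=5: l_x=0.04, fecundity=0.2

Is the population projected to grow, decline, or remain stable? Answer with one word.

declining

R0 = Σ lx·mx = 0 + 0.099 + 0.19 + 0.085 + 0.195 + 0.008 = 0.577
R0 < 1, so the population is declining.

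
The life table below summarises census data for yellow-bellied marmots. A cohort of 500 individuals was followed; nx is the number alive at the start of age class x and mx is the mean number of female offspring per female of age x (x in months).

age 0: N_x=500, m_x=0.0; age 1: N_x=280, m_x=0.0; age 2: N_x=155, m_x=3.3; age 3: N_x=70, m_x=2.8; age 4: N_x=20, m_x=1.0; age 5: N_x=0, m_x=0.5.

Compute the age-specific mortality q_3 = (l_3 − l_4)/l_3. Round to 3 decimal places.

lx = nx/n0 = nx/500: 1, 0.56, 0.31, 0.14, 0.04, 0
q_3 = (l_3 − l_4) / l_3 = (0.14 − 0.04) / 0.14
     = 0.1 / 0.14 = 0.714286… → 0.714

0.714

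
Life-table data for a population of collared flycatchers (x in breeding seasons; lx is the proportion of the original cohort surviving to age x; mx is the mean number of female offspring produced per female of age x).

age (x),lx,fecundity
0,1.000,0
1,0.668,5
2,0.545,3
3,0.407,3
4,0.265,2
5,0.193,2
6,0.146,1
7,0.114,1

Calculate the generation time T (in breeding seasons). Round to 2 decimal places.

lx·mx: 0, 3.34, 1.635, 1.221, 0.53, 0.386, 0.146, 0.114 → R0 = 7.372
x·lx·mx: 0, 3.34, 3.27, 3.663, 2.12, 1.93, 0.876, 0.798 → Σ = 15.997
T = 15.997 / 7.372 = 2.169967… → 2.17

2.17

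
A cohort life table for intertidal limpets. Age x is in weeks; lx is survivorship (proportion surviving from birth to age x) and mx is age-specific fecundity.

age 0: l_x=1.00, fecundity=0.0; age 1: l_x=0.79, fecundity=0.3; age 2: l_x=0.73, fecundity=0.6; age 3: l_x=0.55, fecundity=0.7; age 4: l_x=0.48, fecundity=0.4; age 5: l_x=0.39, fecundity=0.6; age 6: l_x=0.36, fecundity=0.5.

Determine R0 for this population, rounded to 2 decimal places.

1.67

lx·mx by age: 0, 0.237, 0.438, 0.385, 0.192, 0.234, 0.18
R0 = Σ lx·mx = 1.666 → 1.67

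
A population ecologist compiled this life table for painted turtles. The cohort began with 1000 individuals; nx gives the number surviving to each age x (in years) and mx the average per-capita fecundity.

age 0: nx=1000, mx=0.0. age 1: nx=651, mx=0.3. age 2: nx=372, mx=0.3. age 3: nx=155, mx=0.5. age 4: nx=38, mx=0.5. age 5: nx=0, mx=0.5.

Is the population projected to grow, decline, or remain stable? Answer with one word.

declining

lx = nx/n0 = nx/1000: 1, 0.651, 0.372, 0.155, 0.038, 0
R0 = Σ lx·mx = 0 + 0.1953 + 0.1116 + 0.0775 + 0.019 + 0 = 0.4034
R0 < 1, so the population is declining.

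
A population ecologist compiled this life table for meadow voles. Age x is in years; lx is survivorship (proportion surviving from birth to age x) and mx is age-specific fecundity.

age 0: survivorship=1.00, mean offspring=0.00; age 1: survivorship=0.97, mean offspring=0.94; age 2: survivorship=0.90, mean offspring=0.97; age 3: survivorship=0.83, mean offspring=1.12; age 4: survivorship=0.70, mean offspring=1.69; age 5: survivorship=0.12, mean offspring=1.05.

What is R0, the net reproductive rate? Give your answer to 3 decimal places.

lx·mx by age: 0, 0.9118, 0.873, 0.9296, 1.183, 0.126
R0 = Σ lx·mx = 4.0234 → 4.023

4.023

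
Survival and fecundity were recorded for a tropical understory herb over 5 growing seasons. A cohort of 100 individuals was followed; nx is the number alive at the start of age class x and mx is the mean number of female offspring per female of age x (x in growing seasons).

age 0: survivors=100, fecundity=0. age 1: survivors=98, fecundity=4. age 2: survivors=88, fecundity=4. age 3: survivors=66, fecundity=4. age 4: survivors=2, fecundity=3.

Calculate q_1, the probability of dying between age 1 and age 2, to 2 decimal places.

lx = nx/n0 = nx/100: 1, 0.98, 0.88, 0.66, 0.02
q_1 = (l_1 − l_2) / l_1 = (0.98 − 0.88) / 0.98
     = 0.1 / 0.98 = 0.102041… → 0.10

0.10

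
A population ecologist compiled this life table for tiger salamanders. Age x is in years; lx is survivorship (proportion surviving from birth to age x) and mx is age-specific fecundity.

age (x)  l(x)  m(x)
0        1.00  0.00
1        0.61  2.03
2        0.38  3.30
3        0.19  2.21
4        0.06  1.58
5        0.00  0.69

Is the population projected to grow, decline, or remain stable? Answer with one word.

growing

R0 = Σ lx·mx = 0 + 1.2383 + 1.254 + 0.4199 + 0.0948 + 0 = 3.007
R0 > 1, so the population is growing.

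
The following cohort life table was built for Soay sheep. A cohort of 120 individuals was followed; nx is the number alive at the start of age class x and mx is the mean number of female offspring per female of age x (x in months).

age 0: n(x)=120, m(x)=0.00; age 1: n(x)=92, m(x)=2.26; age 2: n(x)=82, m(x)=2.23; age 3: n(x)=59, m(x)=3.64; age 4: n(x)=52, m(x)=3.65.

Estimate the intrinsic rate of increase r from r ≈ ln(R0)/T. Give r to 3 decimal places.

0.761

lx = nx/n0 = nx/120: 1, 0.76667…, 0.68333…, 0.49167…, 0.43333…
R0 = Σ lx·mx = 0 + 1.73267… + 1.52383… + 1.78967… + 1.58167… = 6.627833…
Σ x·lx·mx = 16.476…; T = 16.476…/6.627833… = 2.48588…
r ≈ ln(R0)/T = ln(6.627833…)/2.48588… = 0.76081… → 0.761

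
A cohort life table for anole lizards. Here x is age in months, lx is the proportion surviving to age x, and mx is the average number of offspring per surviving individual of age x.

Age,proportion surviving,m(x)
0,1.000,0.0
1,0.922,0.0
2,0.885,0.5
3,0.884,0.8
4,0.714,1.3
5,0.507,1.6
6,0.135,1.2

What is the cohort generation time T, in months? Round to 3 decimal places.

lx·mx: 0, 0, 0.4425, 0.7072, 0.9282, 0.8112, 0.162 → R0 = 3.0511
x·lx·mx: 0, 0, 0.885, 2.1216, 3.7128, 4.056, 0.972 → Σ = 11.7474
T = 11.7474 / 3.0511 = 3.850218… → 3.850

3.850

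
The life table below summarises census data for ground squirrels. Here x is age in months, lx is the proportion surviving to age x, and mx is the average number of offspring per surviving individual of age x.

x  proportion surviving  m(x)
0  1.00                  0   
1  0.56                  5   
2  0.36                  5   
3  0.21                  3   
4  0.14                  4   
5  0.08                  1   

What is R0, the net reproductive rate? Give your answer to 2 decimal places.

lx·mx by age: 0, 2.8, 1.8, 0.63, 0.56, 0.08
R0 = Σ lx·mx = 5.87 → 5.87

5.87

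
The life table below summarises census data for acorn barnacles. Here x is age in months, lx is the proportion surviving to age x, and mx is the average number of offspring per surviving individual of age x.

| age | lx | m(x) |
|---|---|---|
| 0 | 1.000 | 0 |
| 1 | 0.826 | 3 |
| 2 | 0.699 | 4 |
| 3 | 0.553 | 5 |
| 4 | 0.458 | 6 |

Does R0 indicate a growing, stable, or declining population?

growing

R0 = Σ lx·mx = 0 + 2.478 + 2.796 + 2.765 + 2.748 = 10.787
R0 > 1, so the population is growing.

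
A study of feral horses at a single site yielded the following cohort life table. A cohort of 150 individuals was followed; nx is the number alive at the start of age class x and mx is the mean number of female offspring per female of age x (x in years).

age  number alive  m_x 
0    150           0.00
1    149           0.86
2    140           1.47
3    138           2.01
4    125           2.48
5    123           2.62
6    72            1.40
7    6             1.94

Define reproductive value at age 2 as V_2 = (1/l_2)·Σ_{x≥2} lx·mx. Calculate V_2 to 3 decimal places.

lx = nx/n0 = nx/150: 1, 0.99333…, 0.93333…, 0.92, 0.83333…, 0.82, 0.48, 0.04
lx·mx for x ≥ 2: 1.372…, 1.8492, 2.066667…, 2.1484, 0.672, 0.0776 → sum = 8.185867…
V_2 = 8.185867… / l_2 = 8.185867… / 0.933333… = 8.770571… → 8.771

8.771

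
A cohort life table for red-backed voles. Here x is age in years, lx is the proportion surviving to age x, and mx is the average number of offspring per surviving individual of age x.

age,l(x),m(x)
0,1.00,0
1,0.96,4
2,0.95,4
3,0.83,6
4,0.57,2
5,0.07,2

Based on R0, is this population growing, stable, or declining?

R0 = Σ lx·mx = 0 + 3.84 + 3.8 + 4.98 + 1.14 + 0.14 = 13.9
R0 > 1, so the population is growing.

growing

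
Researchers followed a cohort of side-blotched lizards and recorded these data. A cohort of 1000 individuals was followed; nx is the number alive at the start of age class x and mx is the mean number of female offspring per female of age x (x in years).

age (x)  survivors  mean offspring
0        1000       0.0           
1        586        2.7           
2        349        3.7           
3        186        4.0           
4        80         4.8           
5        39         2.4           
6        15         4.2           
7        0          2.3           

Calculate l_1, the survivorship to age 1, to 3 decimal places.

l_1 = n_1/n_0 = 586/1000 = 0.586 → 0.586

0.586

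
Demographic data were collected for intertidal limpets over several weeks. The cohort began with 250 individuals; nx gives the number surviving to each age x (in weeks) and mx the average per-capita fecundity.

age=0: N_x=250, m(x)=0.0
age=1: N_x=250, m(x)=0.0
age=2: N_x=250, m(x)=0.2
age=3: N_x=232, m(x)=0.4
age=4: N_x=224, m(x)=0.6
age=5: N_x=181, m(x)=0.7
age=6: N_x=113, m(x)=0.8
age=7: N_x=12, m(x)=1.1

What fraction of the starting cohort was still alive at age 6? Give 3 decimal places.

l_6 = n_6/n_0 = 113/250 = 0.452 → 0.452

0.452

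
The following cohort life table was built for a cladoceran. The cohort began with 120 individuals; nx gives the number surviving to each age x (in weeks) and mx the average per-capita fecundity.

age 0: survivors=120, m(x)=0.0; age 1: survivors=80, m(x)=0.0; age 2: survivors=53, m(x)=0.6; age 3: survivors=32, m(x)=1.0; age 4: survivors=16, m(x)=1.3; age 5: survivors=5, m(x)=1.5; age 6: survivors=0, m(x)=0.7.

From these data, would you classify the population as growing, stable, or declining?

lx = nx/n0 = nx/120: 1, 0.66667…, 0.44167…, 0.26667…, 0.13333…, 0.04167…, 0
R0 = Σ lx·mx = 0 + 0 + 0.265… + 0.266667… + 0.173333… + 0.0625… + 0 = 0.7675…
R0 < 1, so the population is declining.

declining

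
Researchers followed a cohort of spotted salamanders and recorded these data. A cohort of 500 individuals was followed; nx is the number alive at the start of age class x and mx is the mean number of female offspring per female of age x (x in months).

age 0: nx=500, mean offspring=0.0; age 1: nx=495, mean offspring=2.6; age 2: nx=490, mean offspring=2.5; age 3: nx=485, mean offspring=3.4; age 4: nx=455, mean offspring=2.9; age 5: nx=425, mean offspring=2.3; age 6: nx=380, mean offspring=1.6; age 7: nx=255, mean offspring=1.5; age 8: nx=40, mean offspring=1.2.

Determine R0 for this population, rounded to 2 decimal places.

14.99

lx = nx/n0 = nx/500: 1, 0.99, 0.98, 0.97, 0.91, 0.85, 0.76, 0.51, 0.08
lx·mx by age: 0, 2.574, 2.45, 3.298, 2.639, 1.955, 1.216, 0.765, 0.096
R0 = Σ lx·mx = 14.993 → 14.99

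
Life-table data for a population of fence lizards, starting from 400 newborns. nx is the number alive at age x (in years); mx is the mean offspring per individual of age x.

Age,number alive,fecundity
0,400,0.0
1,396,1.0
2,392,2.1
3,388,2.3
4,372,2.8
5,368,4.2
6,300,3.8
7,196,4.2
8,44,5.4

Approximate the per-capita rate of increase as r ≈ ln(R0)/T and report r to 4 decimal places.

lx = nx/n0 = nx/400: 1, 0.99, 0.98, 0.97, 0.93, 0.92, 0.75, 0.49, 0.11
R0 = Σ lx·mx = 0 + 0.99 + 2.058 + 2.231 + 2.604 + 3.864 + 2.85 + 2.058 + 0.594 = 17.249
Σ x·lx·mx = 77.793; T = 77.793/17.249 = 4.51…
r ≈ ln(R0)/T = ln(17.249)/4.51… = 0.631431… → 0.6314

0.6314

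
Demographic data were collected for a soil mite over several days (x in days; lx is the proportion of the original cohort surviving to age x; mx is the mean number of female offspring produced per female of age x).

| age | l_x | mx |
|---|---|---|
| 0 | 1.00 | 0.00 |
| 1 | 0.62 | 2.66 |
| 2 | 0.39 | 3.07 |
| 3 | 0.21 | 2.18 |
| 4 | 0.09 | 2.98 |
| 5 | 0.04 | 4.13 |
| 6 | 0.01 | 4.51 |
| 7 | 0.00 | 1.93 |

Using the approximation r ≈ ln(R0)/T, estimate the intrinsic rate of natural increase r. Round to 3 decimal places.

0.663

R0 = Σ lx·mx = 0 + 1.6492 + 1.1973 + 0.4578 + 0.2682 + 0.1652 + 0.0451 + 0 = 3.7828
Σ x·lx·mx = 7.5866; T = 7.5866/3.7828 = 2.00555…
r ≈ ln(R0)/T = ln(3.7828)/2.00555… = 0.66339… → 0.663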